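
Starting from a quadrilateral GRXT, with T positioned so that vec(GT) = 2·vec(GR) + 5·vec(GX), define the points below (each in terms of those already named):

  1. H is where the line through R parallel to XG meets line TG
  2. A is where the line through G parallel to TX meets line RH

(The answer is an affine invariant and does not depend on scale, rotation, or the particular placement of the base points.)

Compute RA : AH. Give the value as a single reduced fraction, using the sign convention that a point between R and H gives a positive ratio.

Work in coordinates with G = (0, 0), R = (1, 0), X = (0, 1), T = (2, 5).
1. H is where the line through R parallel to XG meets line TG ⇒ H = (1, 5/2)
2. A is where the line through G parallel to TX meets line RH ⇒ A = (1, 2)
A = R + t·(H−R) with t = 4/5, so RA:AH = t:(1−t) = 4/5:1/5

RA:AH = 4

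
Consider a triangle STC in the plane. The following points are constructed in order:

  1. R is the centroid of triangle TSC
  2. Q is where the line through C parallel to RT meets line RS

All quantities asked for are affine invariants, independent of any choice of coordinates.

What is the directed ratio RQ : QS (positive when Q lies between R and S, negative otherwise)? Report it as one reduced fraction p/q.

RQ:QS = -1/2

Work in coordinates with S = (0, 0), T = (1, 0), C = (0, 1).
1. R is the centroid of triangle TSC ⇒ R = (1/3, 1/3)
2. Q is where the line through C parallel to RT meets line RS ⇒ Q = (2/3, 2/3)
Q = R + t·(S−R) with t = -1, so RQ:QS = t:(1−t) = -1:2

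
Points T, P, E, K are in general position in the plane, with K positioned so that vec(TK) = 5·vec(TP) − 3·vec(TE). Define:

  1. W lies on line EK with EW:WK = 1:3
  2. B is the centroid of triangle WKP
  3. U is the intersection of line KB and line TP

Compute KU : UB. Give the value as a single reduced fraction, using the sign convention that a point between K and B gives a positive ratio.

Work in coordinates with T = (0, 0), P = (1, 0), E = (0, 1), K = (5, -3).
1. W lies on line EK with EW:WK = 1:3 ⇒ W = (5/4, 0)
2. B is the centroid of triangle WKP ⇒ B = (29/12, -1)
3. U is the intersection of line KB and line TP ⇒ U = (9/8, 0)
U = K + t·(B−K) with t = 3/2, so KU:UB = t:(1−t) = 3/2:-1/2

KU:UB = -3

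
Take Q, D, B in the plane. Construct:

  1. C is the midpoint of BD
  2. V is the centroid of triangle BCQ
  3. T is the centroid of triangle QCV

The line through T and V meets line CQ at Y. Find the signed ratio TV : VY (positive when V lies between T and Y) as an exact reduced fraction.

Set Q = (0, 0), D = (1, 0), B = (0, 1); any affine frame gives the same invariant.
1. C is the midpoint of BD ⇒ C = (1/2, 1/2)
2. V is the centroid of triangle BCQ ⇒ V = (1/6, 1/2)
3. T is the centroid of triangle QCV ⇒ T = (2/9, 1/3)
line TV meets CQ at Y = (1/4, 1/4)
V = T + t·(Y−T) with t = -2, so TV:VY = -2:3

TV:VY = -2/3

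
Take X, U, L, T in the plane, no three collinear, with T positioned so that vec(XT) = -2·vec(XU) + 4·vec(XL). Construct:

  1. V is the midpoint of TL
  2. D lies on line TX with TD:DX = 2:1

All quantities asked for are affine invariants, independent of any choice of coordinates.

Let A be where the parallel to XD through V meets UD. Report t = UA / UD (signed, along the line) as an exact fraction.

t = 3/4

Assign X = (0, 0), U = (1, 0), L = (0, 1), T = (-2, 4) — the answer is frame-independent, so this choice is without loss of generality.
1. V is the midpoint of TL ⇒ V = (-1, 5/2)
2. D lies on line TX with TD:DX = 2:1 ⇒ D = (-2/3, 4/3)
through V parallel to XD: direction (-2/3, 4/3); meets UD at A = (-1/4, 1)
A = U + t·(D−U) with t = 3/4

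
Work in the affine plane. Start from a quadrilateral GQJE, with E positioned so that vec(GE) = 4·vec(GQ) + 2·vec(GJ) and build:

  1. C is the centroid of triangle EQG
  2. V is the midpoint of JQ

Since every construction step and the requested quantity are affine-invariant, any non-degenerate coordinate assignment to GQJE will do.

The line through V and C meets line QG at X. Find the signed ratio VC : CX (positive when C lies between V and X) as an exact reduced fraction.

Choose coordinates G = (0, 0), Q = (1, 0), J = (0, 1), E = (4, 2).
1. C is the centroid of triangle EQG ⇒ C = (5/3, 2/3)
2. V is the midpoint of JQ ⇒ V = (1/2, 1/2)
line VC meets QG at X = (-3, 0)
C = V + t·(X−V) with t = -1/3, so VC:CX = -1/3:4/3

VC:CX = -1/4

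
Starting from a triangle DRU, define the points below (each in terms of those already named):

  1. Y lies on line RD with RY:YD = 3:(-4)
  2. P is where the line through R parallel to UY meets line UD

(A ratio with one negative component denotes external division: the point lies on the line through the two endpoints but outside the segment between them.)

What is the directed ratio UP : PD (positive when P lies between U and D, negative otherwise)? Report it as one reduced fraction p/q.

Assign D = (0, 0), R = (1, 0), U = (0, 1) — the answer is frame-independent, so this choice is without loss of generality.
1. Y lies on line RD with RY:YD = 3:(-4) ⇒ Y = (4, 0)
2. P is where the line through R parallel to UY meets line UD ⇒ P = (0, 1/4)
P = U + t·(D−U) with t = 3/4, so UP:PD = t:(1−t) = 3/4:1/4

UP:PD = 3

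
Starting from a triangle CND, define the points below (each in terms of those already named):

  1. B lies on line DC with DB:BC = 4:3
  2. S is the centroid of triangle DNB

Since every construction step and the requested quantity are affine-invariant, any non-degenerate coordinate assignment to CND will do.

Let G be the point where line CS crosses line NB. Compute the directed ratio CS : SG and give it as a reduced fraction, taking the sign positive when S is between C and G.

CS:SG = -13/4

Work in coordinates with C = (0, 0), N = (1, 0), D = (0, 1).
1. B lies on line DC with DB:BC = 4:3 ⇒ B = (0, 3/7)
2. S is the centroid of triangle DNB ⇒ S = (1/3, 10/21)
line CS meets NB at G = (3/13, 30/91)
S = C + t·(G−C) with t = 13/9, so CS:SG = 13/9:-4/9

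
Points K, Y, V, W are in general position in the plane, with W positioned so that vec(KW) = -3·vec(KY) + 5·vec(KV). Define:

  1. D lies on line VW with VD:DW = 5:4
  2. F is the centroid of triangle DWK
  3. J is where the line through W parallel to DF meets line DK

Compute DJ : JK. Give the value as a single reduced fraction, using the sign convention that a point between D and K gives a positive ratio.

Assign K = (0, 0), Y = (1, 0), V = (0, 1), W = (-3, 5) — the answer is frame-independent, so this choice is without loss of generality.
1. D lies on line VW with VD:DW = 5:4 ⇒ D = (-5/3, 29/9)
2. F is the centroid of triangle DWK ⇒ F = (-14/9, 74/27)
3. J is where the line through W parallel to DF meets line DK ⇒ J = (-10/3, 58/9)
J = D + t·(K−D) with t = -1, so DJ:JK = t:(1−t) = -1:2

DJ:JK = -1/2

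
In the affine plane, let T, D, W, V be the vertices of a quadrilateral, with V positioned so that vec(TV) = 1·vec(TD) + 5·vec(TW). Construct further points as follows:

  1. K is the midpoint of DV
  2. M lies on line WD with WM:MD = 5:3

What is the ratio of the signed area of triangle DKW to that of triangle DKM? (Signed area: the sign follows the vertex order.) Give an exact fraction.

[DKW]:[DKM] = 8/3

Assign T = (0, 0), D = (1, 0), W = (0, 1), V = (1, 5) — the answer is frame-independent, so this choice is without loss of generality.
1. K is the midpoint of DV ⇒ K = (1, 5/2)
2. M lies on line WD with WM:MD = 5:3 ⇒ M = (5/8, 3/8)
2·[DKW] = 5/2, 2·[DKM] = 15/16
[DKW]:[DKM] = 5/2:15/16 = 8/3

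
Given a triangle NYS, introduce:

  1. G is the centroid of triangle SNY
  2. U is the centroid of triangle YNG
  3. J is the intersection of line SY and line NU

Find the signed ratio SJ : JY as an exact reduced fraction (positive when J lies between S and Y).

SJ:JY = 4

Work in coordinates with N = (0, 0), Y = (1, 0), S = (0, 1).
1. G is the centroid of triangle SNY ⇒ G = (1/3, 1/3)
2. U is the centroid of triangle YNG ⇒ U = (4/9, 1/9)
3. J is the intersection of line SY and line NU ⇒ J = (4/5, 1/5)
J = S + t·(Y−S) with t = 4/5, so SJ:JY = t:(1−t) = 4/5:1/5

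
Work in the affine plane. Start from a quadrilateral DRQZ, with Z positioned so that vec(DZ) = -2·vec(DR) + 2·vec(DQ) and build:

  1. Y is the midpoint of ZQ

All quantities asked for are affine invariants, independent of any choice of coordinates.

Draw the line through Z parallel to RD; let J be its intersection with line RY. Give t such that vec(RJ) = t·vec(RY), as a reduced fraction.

t = 4/3

Assign D = (0, 0), R = (1, 0), Q = (0, 1), Z = (-2, 2) — the answer is frame-independent, so this choice is without loss of generality.
1. Y is the midpoint of ZQ ⇒ Y = (-1, 3/2)
through Z parallel to RD: direction (-1, 0); meets RY at J = (-5/3, 2)
J = R + t·(Y−R) with t = 4/3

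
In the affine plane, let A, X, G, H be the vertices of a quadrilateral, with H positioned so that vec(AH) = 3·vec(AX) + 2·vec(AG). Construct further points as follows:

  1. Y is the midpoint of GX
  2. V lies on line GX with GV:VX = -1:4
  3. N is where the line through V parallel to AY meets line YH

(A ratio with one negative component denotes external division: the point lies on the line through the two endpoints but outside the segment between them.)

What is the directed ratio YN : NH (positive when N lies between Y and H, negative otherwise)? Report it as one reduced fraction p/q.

YN:NH = -5/8

Choose coordinates A = (0, 0), X = (1, 0), G = (0, 1), H = (3, 2).
1. Y is the midpoint of GX ⇒ Y = (1/2, 1/2)
2. V lies on line GX with GV:VX = -1:4 ⇒ V = (-1/3, 4/3)
3. N is where the line through V parallel to AY meets line YH ⇒ N = (-11/3, -2)
N = Y + t·(H−Y) with t = -5/3, so YN:NH = t:(1−t) = -5/3:8/3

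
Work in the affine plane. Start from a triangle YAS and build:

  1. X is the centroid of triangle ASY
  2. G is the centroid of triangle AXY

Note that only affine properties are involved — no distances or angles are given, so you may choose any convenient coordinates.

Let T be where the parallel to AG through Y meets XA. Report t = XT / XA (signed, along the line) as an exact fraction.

t = 2

Choose coordinates Y = (0, 0), A = (1, 0), S = (0, 1).
1. X is the centroid of triangle ASY ⇒ X = (1/3, 1/3)
2. G is the centroid of triangle AXY ⇒ G = (4/9, 1/9)
through Y parallel to AG: direction (-5/9, 1/9); meets XA at T = (5/3, -1/3)
T = X + t·(A−X) with t = 2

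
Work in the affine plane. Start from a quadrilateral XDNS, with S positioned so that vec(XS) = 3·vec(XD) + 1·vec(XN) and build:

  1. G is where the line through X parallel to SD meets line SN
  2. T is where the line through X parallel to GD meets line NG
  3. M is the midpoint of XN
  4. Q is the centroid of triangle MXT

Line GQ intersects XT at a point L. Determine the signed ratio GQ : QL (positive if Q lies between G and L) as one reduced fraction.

GQ:QL = -7

Set X = (0, 0), D = (1, 0), N = (0, 1), S = (3, 1); any affine frame gives the same invariant.
1. G is where the line through X parallel to SD meets line SN ⇒ G = (2, 1)
2. T is where the line through X parallel to GD meets line NG ⇒ T = (1, 1)
3. M is the midpoint of XN ⇒ M = (0, 1/2)
4. Q is the centroid of triangle MXT ⇒ Q = (1/3, 1/2)
line GQ meets XT at L = (4/7, 4/7)
Q = G + t·(L−G) with t = 7/6, so GQ:QL = 7/6:-1/6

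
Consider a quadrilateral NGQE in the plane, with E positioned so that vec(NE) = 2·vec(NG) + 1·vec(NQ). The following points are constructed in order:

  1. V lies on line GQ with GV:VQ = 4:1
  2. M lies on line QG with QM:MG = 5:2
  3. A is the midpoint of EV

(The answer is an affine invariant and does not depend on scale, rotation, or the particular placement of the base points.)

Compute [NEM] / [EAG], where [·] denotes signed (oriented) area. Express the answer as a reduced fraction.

[NEM]:[EAG] = -5/28

Set N = (0, 0), G = (1, 0), Q = (0, 1), E = (2, 1); any affine frame gives the same invariant.
1. V lies on line GQ with GV:VQ = 4:1 ⇒ V = (1/5, 4/5)
2. M lies on line QG with QM:MG = 5:2 ⇒ M = (5/7, 2/7)
3. A is the midpoint of EV ⇒ A = (11/10, 9/10)
2·[NEM] = -1/7, 2·[EAG] = 4/5
[NEM]:[EAG] = -1/7:4/5 = -5/28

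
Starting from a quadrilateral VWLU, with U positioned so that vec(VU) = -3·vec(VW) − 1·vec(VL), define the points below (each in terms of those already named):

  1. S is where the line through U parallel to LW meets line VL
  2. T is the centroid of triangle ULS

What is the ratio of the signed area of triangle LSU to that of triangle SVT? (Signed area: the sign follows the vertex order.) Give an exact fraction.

Work in coordinates with V = (0, 0), W = (1, 0), L = (0, 1), U = (-3, -1).
1. S is where the line through U parallel to LW meets line VL ⇒ S = (0, -4)
2. T is the centroid of triangle ULS ⇒ T = (-1, -4/3)
2·[LSU] = -15, 2·[SVT] = 4
[LSU]:[SVT] = -15:4 = -15/4

[LSU]:[SVT] = -15/4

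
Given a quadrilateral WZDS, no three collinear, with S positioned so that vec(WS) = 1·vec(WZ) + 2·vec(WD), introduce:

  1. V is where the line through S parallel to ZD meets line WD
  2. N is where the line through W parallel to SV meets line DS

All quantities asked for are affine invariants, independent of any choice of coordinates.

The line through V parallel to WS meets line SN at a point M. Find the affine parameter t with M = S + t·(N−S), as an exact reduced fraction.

t = 2

Work in coordinates with W = (0, 0), Z = (1, 0), D = (0, 1), S = (1, 2).
1. V is where the line through S parallel to ZD meets line WD ⇒ V = (0, 3)
2. N is where the line through W parallel to SV meets line DS ⇒ N = (-1/2, 1/2)
through V parallel to WS: direction (1, 2); meets SN at M = (-2, -1)
M = S + t·(N−S) with t = 2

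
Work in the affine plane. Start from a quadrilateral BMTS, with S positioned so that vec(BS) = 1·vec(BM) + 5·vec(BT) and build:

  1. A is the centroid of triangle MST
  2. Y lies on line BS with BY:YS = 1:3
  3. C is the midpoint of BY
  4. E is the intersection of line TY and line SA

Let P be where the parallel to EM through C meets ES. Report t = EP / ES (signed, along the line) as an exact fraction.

t = -19/30

Set B = (0, 0), M = (1, 0), T = (0, 1), S = (1, 5); any affine frame gives the same invariant.
1. A is the centroid of triangle MST ⇒ A = (2/3, 2)
2. Y lies on line BS with BY:YS = 1:3 ⇒ Y = (1/4, 5/4)
3. C is the midpoint of BY ⇒ C = (1/8, 5/8)
4. E is the intersection of line TY and line SA ⇒ E = (5/8, 13/8)
through C parallel to EM: direction (3/8, -13/8); meets ES at P = (31/80, -41/80)
P = E + t·(S−E) with t = -19/30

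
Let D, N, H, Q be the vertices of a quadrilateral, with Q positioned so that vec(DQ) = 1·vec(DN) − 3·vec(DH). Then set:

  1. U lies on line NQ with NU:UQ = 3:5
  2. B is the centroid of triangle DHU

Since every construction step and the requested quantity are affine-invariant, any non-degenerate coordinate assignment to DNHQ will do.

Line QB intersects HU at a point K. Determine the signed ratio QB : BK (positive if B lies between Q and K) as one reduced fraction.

Set D = (0, 0), N = (1, 0), H = (0, 1), Q = (1, -3); any affine frame gives the same invariant.
1. U lies on line NQ with NU:UQ = 3:5 ⇒ U = (1, -9/8)
2. B is the centroid of triangle DHU ⇒ B = (1/3, -1/24)
line QB meets HU at K = (7/37, 177/296)
B = Q + t·(K−Q) with t = 37/45, so QB:BK = 37/45:8/45

QB:BK = 37/8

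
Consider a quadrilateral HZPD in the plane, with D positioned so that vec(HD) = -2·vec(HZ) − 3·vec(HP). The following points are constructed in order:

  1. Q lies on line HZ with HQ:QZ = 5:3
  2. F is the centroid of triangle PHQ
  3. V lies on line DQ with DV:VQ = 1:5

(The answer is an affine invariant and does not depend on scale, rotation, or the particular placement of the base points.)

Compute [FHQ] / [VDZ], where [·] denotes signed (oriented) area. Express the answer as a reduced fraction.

Assign H = (0, 0), Z = (1, 0), P = (0, 1), D = (-2, -3) — the answer is frame-independent, so this choice is without loss of generality.
1. Q lies on line HZ with HQ:QZ = 5:3 ⇒ Q = (5/8, 0)
2. F is the centroid of triangle PHQ ⇒ F = (5/24, 1/3)
3. V lies on line DQ with DV:VQ = 1:5 ⇒ V = (-25/16, -5/2)
2·[FHQ] = 5/24, 2·[VDZ] = 3/16
[FHQ]:[VDZ] = 5/24:3/16 = 10/9

[FHQ]:[VDZ] = 10/9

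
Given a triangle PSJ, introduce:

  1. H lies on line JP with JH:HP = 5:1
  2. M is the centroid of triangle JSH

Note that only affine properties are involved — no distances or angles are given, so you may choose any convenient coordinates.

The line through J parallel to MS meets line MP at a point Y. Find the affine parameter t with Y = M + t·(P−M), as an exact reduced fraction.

t = -5/7

Set P = (0, 0), S = (1, 0), J = (0, 1); any affine frame gives the same invariant.
1. H lies on line JP with JH:HP = 5:1 ⇒ H = (0, 1/6)
2. M is the centroid of triangle JSH ⇒ M = (1/3, 7/18)
through J parallel to MS: direction (2/3, -7/18); meets MP at Y = (4/7, 2/3)
Y = M + t·(P−M) with t = -5/7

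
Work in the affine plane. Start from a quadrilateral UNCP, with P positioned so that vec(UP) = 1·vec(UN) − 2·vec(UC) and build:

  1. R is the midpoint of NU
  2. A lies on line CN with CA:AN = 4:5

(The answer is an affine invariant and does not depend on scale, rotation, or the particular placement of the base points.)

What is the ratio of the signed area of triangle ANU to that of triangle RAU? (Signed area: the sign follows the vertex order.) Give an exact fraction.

Work in coordinates with U = (0, 0), N = (1, 0), C = (0, 1), P = (1, -2).
1. R is the midpoint of NU ⇒ R = (1/2, 0)
2. A lies on line CN with CA:AN = 4:5 ⇒ A = (4/9, 5/9)
2·[ANU] = -5/9, 2·[RAU] = 5/18
[ANU]:[RAU] = -5/9:5/18 = -2

[ANU]:[RAU] = -2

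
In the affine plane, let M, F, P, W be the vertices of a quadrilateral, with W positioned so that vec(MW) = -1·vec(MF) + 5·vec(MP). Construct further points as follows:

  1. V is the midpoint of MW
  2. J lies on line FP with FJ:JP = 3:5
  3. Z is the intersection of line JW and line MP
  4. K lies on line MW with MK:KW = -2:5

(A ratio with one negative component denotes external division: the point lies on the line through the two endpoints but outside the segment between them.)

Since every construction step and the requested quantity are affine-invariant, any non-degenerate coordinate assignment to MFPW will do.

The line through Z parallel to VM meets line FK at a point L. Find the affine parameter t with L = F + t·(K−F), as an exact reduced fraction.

t = 37/65

Work in coordinates with M = (0, 0), F = (1, 0), P = (0, 1), W = (-1, 5).
1. V is the midpoint of MW ⇒ V = (-1/2, 5/2)
2. J lies on line FP with FJ:JP = 3:5 ⇒ J = (5/8, 3/8)
3. Z is the intersection of line JW and line MP ⇒ Z = (0, 28/13)
4. K lies on line MW with MK:KW = -2:5 ⇒ K = (2/3, -10/3)
through Z parallel to VM: direction (1/2, -5/2); meets FK at L = (158/195, -74/39)
L = F + t·(K−F) with t = 37/65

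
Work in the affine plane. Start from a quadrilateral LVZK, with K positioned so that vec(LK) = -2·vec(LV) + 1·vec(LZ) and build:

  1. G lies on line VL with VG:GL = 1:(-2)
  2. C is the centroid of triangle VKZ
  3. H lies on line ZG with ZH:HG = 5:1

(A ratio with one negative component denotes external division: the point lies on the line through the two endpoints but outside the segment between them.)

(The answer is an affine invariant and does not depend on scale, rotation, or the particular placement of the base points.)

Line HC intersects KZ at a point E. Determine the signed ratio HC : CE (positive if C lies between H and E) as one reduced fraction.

Choose coordinates L = (0, 0), V = (1, 0), Z = (0, 1), K = (-2, 1).
1. G lies on line VL with VG:GL = 1:(-2) ⇒ G = (2, 0)
2. C is the centroid of triangle VKZ ⇒ C = (-1/3, 2/3)
3. H lies on line ZG with ZH:HG = 5:1 ⇒ H = (5/3, 1/6)
line HC meets KZ at E = (-5/3, 1)
C = H + t·(E−H) with t = 3/5, so HC:CE = 3/5:2/5

HC:CE = 3/2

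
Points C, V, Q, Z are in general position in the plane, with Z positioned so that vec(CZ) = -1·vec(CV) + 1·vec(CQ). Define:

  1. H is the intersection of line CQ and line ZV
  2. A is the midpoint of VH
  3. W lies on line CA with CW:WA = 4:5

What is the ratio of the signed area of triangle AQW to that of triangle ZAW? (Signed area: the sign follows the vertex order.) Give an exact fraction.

[AQW]:[ZAW] = -2/3

Work in coordinates with C = (0, 0), V = (1, 0), Q = (0, 1), Z = (-1, 1).
1. H is the intersection of line CQ and line ZV ⇒ H = (0, 1/2)
2. A is the midpoint of VH ⇒ A = (1/2, 1/4)
3. W lies on line CA with CW:WA = 4:5 ⇒ W = (2/9, 1/9)
2·[AQW] = 5/18, 2·[ZAW] = -5/12
[AQW]:[ZAW] = 5/18:-5/12 = -2/3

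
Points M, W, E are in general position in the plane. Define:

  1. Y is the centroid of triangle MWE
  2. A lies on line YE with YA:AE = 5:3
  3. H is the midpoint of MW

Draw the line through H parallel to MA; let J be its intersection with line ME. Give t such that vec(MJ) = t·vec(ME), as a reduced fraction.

Set M = (0, 0), W = (1, 0), E = (0, 1); any affine frame gives the same invariant.
1. Y is the centroid of triangle MWE ⇒ Y = (1/3, 1/3)
2. A lies on line YE with YA:AE = 5:3 ⇒ A = (1/8, 3/4)
3. H is the midpoint of MW ⇒ H = (1/2, 0)
through H parallel to MA: direction (1/8, 3/4); meets ME at J = (0, -3)
J = M + t·(E−M) with t = -3

t = -3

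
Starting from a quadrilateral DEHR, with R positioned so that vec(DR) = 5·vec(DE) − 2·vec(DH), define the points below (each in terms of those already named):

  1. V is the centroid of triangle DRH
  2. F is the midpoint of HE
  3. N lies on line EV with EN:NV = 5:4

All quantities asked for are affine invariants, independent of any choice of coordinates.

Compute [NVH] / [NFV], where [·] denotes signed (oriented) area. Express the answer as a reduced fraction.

[NVH]:[NFV] = -2

Assign D = (0, 0), E = (1, 0), H = (0, 1), R = (5, -2) — the answer is frame-independent, so this choice is without loss of generality.
1. V is the centroid of triangle DRH ⇒ V = (5/3, -1/3)
2. F is the midpoint of HE ⇒ F = (1/2, 1/2)
3. N lies on line EV with EN:NV = 5:4 ⇒ N = (37/27, -5/27)
2·[NVH] = 4/27, 2·[NFV] = -2/27
[NVH]:[NFV] = 4/27:-2/27 = -2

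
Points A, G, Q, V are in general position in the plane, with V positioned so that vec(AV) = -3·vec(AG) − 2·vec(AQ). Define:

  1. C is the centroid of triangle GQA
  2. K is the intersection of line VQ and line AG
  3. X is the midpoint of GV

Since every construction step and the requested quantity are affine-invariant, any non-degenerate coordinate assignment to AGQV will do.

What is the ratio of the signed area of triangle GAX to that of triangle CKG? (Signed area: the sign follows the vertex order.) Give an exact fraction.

Work in coordinates with A = (0, 0), G = (1, 0), Q = (0, 1), V = (-3, -2).
1. C is the centroid of triangle GQA ⇒ C = (1/3, 1/3)
2. K is the intersection of line VQ and line AG ⇒ K = (-1, 0)
3. X is the midpoint of GV ⇒ X = (-1, -1)
2·[GAX] = 1, 2·[CKG] = 2/3
[GAX]:[CKG] = 1:2/3 = 3/2

[GAX]:[CKG] = 3/2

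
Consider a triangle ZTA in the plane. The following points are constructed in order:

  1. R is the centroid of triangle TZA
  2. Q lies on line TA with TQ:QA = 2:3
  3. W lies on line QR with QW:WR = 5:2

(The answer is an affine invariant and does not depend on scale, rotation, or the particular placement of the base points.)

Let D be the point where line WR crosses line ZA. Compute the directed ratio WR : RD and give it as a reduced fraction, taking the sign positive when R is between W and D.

WR:RD = 8/35

Choose coordinates Z = (0, 0), T = (1, 0), A = (0, 1).
1. R is the centroid of triangle TZA ⇒ R = (1/3, 1/3)
2. Q lies on line TA with TQ:QA = 2:3 ⇒ Q = (3/5, 2/5)
3. W lies on line QR with QW:WR = 5:2 ⇒ W = (43/105, 37/105)
line WR meets ZA at D = (0, 1/4)
R = W + t·(D−W) with t = 8/43, so WR:RD = 8/43:35/43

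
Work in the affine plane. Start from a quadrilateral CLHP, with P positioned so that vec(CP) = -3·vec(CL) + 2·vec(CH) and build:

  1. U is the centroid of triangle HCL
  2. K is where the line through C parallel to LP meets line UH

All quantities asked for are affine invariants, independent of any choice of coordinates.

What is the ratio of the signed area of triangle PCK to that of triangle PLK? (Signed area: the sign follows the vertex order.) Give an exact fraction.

[PCK]:[PLK] = -1/6

Work in coordinates with C = (0, 0), L = (1, 0), H = (0, 1), P = (-3, 2).
1. U is the centroid of triangle HCL ⇒ U = (1/3, 1/3)
2. K is where the line through C parallel to LP meets line UH ⇒ K = (2/3, -1/3)
2·[PCK] = 1/3, 2·[PLK] = -2
[PCK]:[PLK] = 1/3:-2 = -1/6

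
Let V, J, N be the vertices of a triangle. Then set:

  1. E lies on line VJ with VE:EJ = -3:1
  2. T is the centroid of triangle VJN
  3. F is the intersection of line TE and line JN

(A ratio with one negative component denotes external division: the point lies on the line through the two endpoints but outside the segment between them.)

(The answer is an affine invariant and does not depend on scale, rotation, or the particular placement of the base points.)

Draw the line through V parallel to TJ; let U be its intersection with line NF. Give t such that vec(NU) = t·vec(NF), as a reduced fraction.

t = 5/2

Set V = (0, 0), J = (1, 0), N = (0, 1); any affine frame gives the same invariant.
1. E lies on line VJ with VE:EJ = -3:1 ⇒ E = (3/2, 0)
2. T is the centroid of triangle VJN ⇒ T = (1/3, 1/3)
3. F is the intersection of line TE and line JN ⇒ F = (4/5, 1/5)
through V parallel to TJ: direction (2/3, -1/3); meets NF at U = (2, -1)
U = N + t·(F−N) with t = 5/2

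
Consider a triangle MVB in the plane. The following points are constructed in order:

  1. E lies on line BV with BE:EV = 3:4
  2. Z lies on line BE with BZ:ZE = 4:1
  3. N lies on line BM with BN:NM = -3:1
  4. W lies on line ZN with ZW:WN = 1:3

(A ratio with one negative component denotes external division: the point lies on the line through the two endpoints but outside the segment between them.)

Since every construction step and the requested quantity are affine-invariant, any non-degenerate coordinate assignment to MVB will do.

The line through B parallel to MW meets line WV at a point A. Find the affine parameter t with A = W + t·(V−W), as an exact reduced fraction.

t = -72/103

Set M = (0, 0), V = (1, 0), B = (0, 1); any affine frame gives the same invariant.
1. E lies on line BV with BE:EV = 3:4 ⇒ E = (3/7, 4/7)
2. Z lies on line BE with BZ:ZE = 4:1 ⇒ Z = (12/35, 23/35)
3. N lies on line BM with BN:NM = -3:1 ⇒ N = (0, -1/2)
4. W lies on line ZN with ZW:WN = 1:3 ⇒ W = (9/35, 103/280)
through B parallel to MW: direction (9/35, 103/280); meets WV at A = (-27/103, 5/8)
A = W + t·(V−W) with t = -72/103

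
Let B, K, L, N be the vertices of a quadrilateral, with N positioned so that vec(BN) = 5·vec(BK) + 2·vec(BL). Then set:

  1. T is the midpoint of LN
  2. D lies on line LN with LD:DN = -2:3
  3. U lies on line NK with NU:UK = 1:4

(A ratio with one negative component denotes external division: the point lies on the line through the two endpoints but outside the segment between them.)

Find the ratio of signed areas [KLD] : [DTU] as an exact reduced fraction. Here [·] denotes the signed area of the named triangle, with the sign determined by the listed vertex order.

[KLD]:[DTU] = -4

Assign B = (0, 0), K = (1, 0), L = (0, 1), N = (5, 2) — the answer is frame-independent, so this choice is without loss of generality.
1. T is the midpoint of LN ⇒ T = (5/2, 3/2)
2. D lies on line LN with LD:DN = -2:3 ⇒ D = (-10, -1)
3. U lies on line NK with NU:UK = 1:4 ⇒ U = (21/5, 8/5)
2·[KLD] = 12, 2·[DTU] = -3
[KLD]:[DTU] = 12:-3 = -4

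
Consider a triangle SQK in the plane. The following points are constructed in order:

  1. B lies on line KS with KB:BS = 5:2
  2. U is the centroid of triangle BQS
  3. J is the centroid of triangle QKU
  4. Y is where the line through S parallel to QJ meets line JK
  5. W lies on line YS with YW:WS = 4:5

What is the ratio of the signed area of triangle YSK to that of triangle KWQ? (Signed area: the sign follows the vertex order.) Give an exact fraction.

[YSK]:[KWQ] = -105/61

Choose coordinates S = (0, 0), Q = (1, 0), K = (0, 1).
1. B lies on line KS with KB:BS = 5:2 ⇒ B = (0, 2/7)
2. U is the centroid of triangle BQS ⇒ U = (1/3, 2/21)
3. J is the centroid of triangle QKU ⇒ J = (4/9, 23/63)
4. Y is where the line through S parallel to QJ meets line JK ⇒ Y = (35/27, -23/27)
5. W lies on line YS with YW:WS = 4:5 ⇒ W = (175/243, -115/243)
2·[YSK] = -35/27, 2·[KWQ] = 61/81
[YSK]:[KWQ] = -35/27:61/81 = -105/61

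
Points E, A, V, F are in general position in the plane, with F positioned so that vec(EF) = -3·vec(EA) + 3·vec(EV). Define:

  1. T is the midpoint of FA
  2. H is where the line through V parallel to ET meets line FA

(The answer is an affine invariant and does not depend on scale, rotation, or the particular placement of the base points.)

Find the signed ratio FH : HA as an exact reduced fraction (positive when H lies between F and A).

FH:HA = 5

Assign E = (0, 0), A = (1, 0), V = (0, 1), F = (-3, 3) — the answer is frame-independent, so this choice is without loss of generality.
1. T is the midpoint of FA ⇒ T = (-1, 3/2)
2. H is where the line through V parallel to ET meets line FA ⇒ H = (1/3, 1/2)
H = F + t·(A−F) with t = 5/6, so FH:HA = t:(1−t) = 5/6:1/6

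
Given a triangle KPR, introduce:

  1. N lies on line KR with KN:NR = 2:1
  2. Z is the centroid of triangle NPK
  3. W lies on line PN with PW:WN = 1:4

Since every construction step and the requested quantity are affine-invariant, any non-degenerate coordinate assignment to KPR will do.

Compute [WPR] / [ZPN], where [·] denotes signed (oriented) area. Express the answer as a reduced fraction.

Set K = (0, 0), P = (1, 0), R = (0, 1); any affine frame gives the same invariant.
1. N lies on line KR with KN:NR = 2:1 ⇒ N = (0, 2/3)
2. Z is the centroid of triangle NPK ⇒ Z = (1/3, 2/9)
3. W lies on line PN with PW:WN = 1:4 ⇒ W = (4/5, 2/15)
2·[WPR] = 1/15, 2·[ZPN] = 2/9
[WPR]:[ZPN] = 1/15:2/9 = 3/10

[WPR]:[ZPN] = 3/10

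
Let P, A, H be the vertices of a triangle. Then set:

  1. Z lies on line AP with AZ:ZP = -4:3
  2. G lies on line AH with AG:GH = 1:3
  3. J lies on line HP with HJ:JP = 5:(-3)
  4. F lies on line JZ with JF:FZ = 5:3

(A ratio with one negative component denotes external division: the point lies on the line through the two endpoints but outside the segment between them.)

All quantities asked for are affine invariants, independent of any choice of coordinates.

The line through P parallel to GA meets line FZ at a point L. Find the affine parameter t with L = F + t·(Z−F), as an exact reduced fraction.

Set P = (0, 0), A = (1, 0), H = (0, 1); any affine frame gives the same invariant.
1. Z lies on line AP with AZ:ZP = -4:3 ⇒ Z = (-3, 0)
2. G lies on line AH with AG:GH = 1:3 ⇒ G = (3/4, 1/4)
3. J lies on line HP with HJ:JP = 5:(-3) ⇒ J = (0, -3/2)
4. F lies on line JZ with JF:FZ = 5:3 ⇒ F = (-15/8, -9/16)
through P parallel to GA: direction (1/4, -1/4); meets FZ at L = (3, -3)
L = F + t·(Z−F) with t = -13/3

t = -13/3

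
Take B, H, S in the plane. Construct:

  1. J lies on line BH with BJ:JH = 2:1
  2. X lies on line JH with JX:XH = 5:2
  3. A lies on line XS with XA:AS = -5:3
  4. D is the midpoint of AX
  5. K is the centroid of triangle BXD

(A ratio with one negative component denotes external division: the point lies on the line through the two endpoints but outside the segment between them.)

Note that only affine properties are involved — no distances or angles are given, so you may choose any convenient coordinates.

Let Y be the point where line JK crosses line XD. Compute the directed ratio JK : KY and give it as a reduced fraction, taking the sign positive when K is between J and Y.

Assign B = (0, 0), H = (1, 0), S = (0, 1) — the answer is frame-independent, so this choice is without loss of generality.
1. J lies on line BH with BJ:JH = 2:1 ⇒ J = (2/3, 0)
2. X lies on line JH with JX:XH = 5:2 ⇒ X = (19/21, 0)
3. A lies on line XS with XA:AS = -5:3 ⇒ A = (-19/14, 5/2)
4. D is the midpoint of AX ⇒ D = (-19/84, 5/4)
5. K is the centroid of triangle BXD ⇒ K = (19/84, 5/12)
line JK meets XD at Y = (779/336, -25/16)
K = J + t·(Y−J) with t = -4/15, so JK:KY = -4/15:19/15

JK:KY = -4/19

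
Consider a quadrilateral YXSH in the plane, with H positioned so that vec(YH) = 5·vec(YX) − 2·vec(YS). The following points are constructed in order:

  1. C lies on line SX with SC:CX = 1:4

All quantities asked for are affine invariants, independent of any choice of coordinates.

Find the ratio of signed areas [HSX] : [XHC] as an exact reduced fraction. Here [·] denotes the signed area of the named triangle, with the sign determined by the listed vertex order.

Assign Y = (0, 0), X = (1, 0), S = (0, 1), H = (5, -2) — the answer is frame-independent, so this choice is without loss of generality.
1. C lies on line SX with SC:CX = 1:4 ⇒ C = (1/5, 4/5)
2·[HSX] = 2, 2·[XHC] = 8/5
[HSX]:[XHC] = 2:8/5 = 5/4

[HSX]:[XHC] = 5/4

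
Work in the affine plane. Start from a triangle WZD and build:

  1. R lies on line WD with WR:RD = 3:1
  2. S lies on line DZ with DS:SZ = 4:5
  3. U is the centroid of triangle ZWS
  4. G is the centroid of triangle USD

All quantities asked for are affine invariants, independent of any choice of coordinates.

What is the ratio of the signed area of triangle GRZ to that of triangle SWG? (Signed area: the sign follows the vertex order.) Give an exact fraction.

[GRZ]:[SWG] = -5/7

Assign W = (0, 0), Z = (1, 0), D = (0, 1) — the answer is frame-independent, so this choice is without loss of generality.
1. R lies on line WD with WR:RD = 3:1 ⇒ R = (0, 3/4)
2. S lies on line DZ with DS:SZ = 4:5 ⇒ S = (4/9, 5/9)
3. U is the centroid of triangle ZWS ⇒ U = (13/27, 5/27)
4. G is the centroid of triangle USD ⇒ G = (25/81, 47/81)
2·[GRZ] = 5/81, 2·[SWG] = -7/81
[GRZ]:[SWG] = 5/81:-7/81 = -5/7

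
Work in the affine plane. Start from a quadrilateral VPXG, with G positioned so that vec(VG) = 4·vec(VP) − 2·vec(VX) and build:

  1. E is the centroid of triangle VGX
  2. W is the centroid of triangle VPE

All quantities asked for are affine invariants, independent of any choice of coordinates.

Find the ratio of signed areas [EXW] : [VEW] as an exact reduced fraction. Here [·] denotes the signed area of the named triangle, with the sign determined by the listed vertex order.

Set V = (0, 0), P = (1, 0), X = (0, 1), G = (4, -2); any affine frame gives the same invariant.
1. E is the centroid of triangle VGX ⇒ E = (4/3, -1/3)
2. W is the centroid of triangle VPE ⇒ W = (7/9, -1/9)
2·[EXW] = 4/9, 2·[VEW] = 1/9
[EXW]:[VEW] = 4/9:1/9 = 4

[EXW]:[VEW] = 4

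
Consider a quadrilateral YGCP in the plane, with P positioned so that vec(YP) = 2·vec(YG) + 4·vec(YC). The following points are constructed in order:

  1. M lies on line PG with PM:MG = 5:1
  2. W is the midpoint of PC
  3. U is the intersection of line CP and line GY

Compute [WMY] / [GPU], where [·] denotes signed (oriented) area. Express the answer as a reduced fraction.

Work in coordinates with Y = (0, 0), G = (1, 0), C = (0, 1), P = (2, 4).
1. M lies on line PG with PM:MG = 5:1 ⇒ M = (7/6, 2/3)
2. W is the midpoint of PC ⇒ W = (1, 5/2)
3. U is the intersection of line CP and line GY ⇒ U = (-2/3, 0)
2·[WMY] = -9/4, 2·[GPU] = 20/3
[WMY]:[GPU] = -9/4:20/3 = -27/80

[WMY]:[GPU] = -27/80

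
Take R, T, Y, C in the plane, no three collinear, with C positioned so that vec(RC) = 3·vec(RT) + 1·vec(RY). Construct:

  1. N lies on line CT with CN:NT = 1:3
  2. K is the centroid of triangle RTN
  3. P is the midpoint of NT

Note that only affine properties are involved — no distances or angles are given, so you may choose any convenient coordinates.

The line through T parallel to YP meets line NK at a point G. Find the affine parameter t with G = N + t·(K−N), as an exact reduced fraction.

Choose coordinates R = (0, 0), T = (1, 0), Y = (0, 1), C = (3, 1).
1. N lies on line CT with CN:NT = 1:3 ⇒ N = (5/2, 3/4)
2. K is the centroid of triangle RTN ⇒ K = (7/6, 1/4)
3. P is the midpoint of NT ⇒ P = (7/4, 3/8)
through T parallel to YP: direction (7/4, -5/8); meets NK at G = (61/82, 15/164)
G = N + t·(K−N) with t = 54/41

t = 54/41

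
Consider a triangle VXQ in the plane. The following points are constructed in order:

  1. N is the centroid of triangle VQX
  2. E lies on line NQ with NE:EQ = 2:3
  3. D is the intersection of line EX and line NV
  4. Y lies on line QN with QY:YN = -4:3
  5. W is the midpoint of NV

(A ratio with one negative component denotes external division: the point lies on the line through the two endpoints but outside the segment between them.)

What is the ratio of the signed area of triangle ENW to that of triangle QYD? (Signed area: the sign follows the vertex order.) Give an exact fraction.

Assign V = (0, 0), X = (1, 0), Q = (0, 1) — the answer is frame-independent, so this choice is without loss of generality.
1. N is the centroid of triangle VQX ⇒ N = (1/3, 1/3)
2. E lies on line NQ with NE:EQ = 2:3 ⇒ E = (1/5, 3/5)
3. D is the intersection of line EX and line NV ⇒ D = (3/7, 3/7)
4. Y lies on line QN with QY:YN = -4:3 ⇒ Y = (4/3, -5/3)
5. W is the midpoint of NV ⇒ W = (1/6, 1/6)
2·[ENW] = -1/15, 2·[QYD] = 8/21
[ENW]:[QYD] = -1/15:8/21 = -7/40

[ENW]:[QYD] = -7/40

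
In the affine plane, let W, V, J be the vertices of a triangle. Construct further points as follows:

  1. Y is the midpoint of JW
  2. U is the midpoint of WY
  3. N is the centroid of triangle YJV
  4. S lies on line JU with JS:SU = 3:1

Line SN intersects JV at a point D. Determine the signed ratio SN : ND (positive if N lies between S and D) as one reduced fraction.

Work in coordinates with W = (0, 0), V = (1, 0), J = (0, 1).
1. Y is the midpoint of JW ⇒ Y = (0, 1/2)
2. U is the midpoint of WY ⇒ U = (0, 1/4)
3. N is the centroid of triangle YJV ⇒ N = (1/3, 1/2)
4. S lies on line JU with JS:SU = 3:1 ⇒ S = (0, 7/16)
line SN meets JV at D = (9/19, 10/19)
N = S + t·(D−S) with t = 19/27, so SN:ND = 19/27:8/27

SN:ND = 19/8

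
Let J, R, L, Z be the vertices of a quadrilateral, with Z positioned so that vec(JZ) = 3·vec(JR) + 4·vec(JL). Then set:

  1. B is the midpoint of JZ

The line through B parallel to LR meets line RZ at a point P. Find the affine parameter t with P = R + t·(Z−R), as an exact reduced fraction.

Assign J = (0, 0), R = (1, 0), L = (0, 1), Z = (3, 4) — the answer is frame-independent, so this choice is without loss of generality.
1. B is the midpoint of JZ ⇒ B = (3/2, 2)
through B parallel to LR: direction (1, -1); meets RZ at P = (11/6, 5/3)
P = R + t·(Z−R) with t = 5/12

t = 5/12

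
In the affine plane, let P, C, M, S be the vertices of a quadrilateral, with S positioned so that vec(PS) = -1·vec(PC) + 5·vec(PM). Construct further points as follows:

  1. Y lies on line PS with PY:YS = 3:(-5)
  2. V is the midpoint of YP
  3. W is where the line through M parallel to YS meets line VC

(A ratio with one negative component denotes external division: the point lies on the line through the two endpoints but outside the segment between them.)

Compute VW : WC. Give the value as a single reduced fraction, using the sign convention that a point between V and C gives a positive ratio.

VW:WC = 1/4

Work in coordinates with P = (0, 0), C = (1, 0), M = (0, 1), S = (-1, 5).
1. Y lies on line PS with PY:YS = 3:(-5) ⇒ Y = (3/2, -15/2)
2. V is the midpoint of YP ⇒ V = (3/4, -15/4)
3. W is where the line through M parallel to YS meets line VC ⇒ W = (4/5, -3)
W = V + t·(C−V) with t = 1/5, so VW:WC = t:(1−t) = 1/5:4/5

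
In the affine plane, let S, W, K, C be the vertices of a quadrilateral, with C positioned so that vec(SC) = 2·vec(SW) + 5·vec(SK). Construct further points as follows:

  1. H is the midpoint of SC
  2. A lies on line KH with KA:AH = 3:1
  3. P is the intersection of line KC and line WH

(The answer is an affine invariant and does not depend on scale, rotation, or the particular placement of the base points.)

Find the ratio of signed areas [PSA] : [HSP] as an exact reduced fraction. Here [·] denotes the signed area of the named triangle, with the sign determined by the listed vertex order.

[PSA]:[HSP] = -1/4

Work in coordinates with S = (0, 0), W = (1, 0), K = (0, 1), C = (2, 5).
1. H is the midpoint of SC ⇒ H = (1, 5/2)
2. A lies on line KH with KA:AH = 3:1 ⇒ A = (3/4, 17/8)
3. P is the intersection of line KC and line WH ⇒ P = (1, 3)
2·[PSA] = 1/8, 2·[HSP] = -1/2
[PSA]:[HSP] = 1/8:-1/2 = -1/4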